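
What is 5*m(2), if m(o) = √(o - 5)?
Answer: 5*I*√3 ≈ 8.6602*I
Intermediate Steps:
m(o) = √(-5 + o)
5*m(2) = 5*√(-5 + 2) = 5*√(-3) = 5*(I*√3) = 5*I*√3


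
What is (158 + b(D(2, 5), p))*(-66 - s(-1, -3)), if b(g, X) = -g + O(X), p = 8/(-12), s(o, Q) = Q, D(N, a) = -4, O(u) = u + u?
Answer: -10122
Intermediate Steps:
O(u) = 2*u
p = -⅔ (p = 8*(-1/12) = -⅔ ≈ -0.66667)
b(g, X) = -g + 2*X
(158 + b(D(2, 5), p))*(-66 - s(-1, -3)) = (158 + (-1*(-4) + 2*(-⅔)))*(-66 - 1*(-3)) = (158 + (4 - 4/3))*(-66 + 3) = (158 + 8/3)*(-63) = (482/3)*(-63) = -10122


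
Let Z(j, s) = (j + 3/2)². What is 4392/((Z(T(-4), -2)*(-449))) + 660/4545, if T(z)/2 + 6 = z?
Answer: 21722860/186248343 ≈ 0.11663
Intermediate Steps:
T(z) = -12 + 2*z
Z(j, s) = (3/2 + j)² (Z(j, s) = (j + 3*(½))² = (j + 3/2)² = (3/2 + j)²)
4392/((Z(T(-4), -2)*(-449))) + 660/4545 = 4392/((((3 + 2*(-12 + 2*(-4)))²/4)*(-449))) + 660/4545 = 4392/((((3 + 2*(-12 - 8))²/4)*(-449))) + 660*(1/4545) = 4392/((((3 + 2*(-20))²/4)*(-449))) + 44/303 = 4392/((((3 - 40)²/4)*(-449))) + 44/303 = 4392/((((¼)*(-37)²)*(-449))) + 44/303 = 4392/((((¼)*1369)*(-449))) + 44/303 = 4392/(((1369/4)*(-449))) + 44/303 = 4392/(-614681/4) + 44/303 = 4392*(-4/614681) + 44/303 = -17568/614681 + 44/303 = 21722860/186248343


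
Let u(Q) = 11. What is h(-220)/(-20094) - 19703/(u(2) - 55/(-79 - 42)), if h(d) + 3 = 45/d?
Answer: -31936904987/18566856 ≈ -1720.1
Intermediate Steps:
h(d) = -3 + 45/d
h(-220)/(-20094) - 19703/(u(2) - 55/(-79 - 42)) = (-3 + 45/(-220))/(-20094) - 19703/(11 - 55/(-79 - 42)) = (-3 + 45*(-1/220))*(-1/20094) - 19703/(11 - 55/(-121)) = (-3 - 9/44)*(-1/20094) - 19703/(11 - 1/121*(-55)) = -141/44*(-1/20094) - 19703/(11 + 5/11) = 47/294712 - 19703/126/11 = 47/294712 - 19703*11/126 = 47/294712 - 216733/126 = -31936904987/18566856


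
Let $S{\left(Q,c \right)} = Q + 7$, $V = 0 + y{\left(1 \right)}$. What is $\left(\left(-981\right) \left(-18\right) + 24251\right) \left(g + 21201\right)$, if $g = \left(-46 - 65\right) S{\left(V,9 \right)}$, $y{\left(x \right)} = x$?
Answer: $851297517$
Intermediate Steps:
$V = 1$ ($V = 0 + 1 = 1$)
$S{\left(Q,c \right)} = 7 + Q$
$g = -888$ ($g = \left(-46 - 65\right) \left(7 + 1\right) = \left(-111\right) 8 = -888$)
$\left(\left(-981\right) \left(-18\right) + 24251\right) \left(g + 21201\right) = \left(\left(-981\right) \left(-18\right) + 24251\right) \left(-888 + 21201\right) = \left(17658 + 24251\right) 20313 = 41909 \cdot 20313 = 851297517$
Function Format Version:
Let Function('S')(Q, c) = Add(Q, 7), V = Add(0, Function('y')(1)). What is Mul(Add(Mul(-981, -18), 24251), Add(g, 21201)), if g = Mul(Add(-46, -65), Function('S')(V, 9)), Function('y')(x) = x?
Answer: 851297517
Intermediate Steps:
V = 1 (V = Add(0, 1) = 1)
Function('S')(Q, c) = Add(7, Q)
g = -888 (g = Mul(Add(-46, -65), Add(7, 1)) = Mul(-111, 8) = -888)
Mul(Add(Mul(-981, -18), 24251), Add(g, 21201)) = Mul(Add(Mul(-981, -18), 24251), Add(-888, 21201)) = Mul(Add(17658, 24251), 20313) = Mul(41909, 20313) = 851297517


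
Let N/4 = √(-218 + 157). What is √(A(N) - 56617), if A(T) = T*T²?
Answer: √(-56617 - 3904*I*√61) ≈ 62.002 - 245.89*I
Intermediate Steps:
N = 4*I*√61 (N = 4*√(-218 + 157) = 4*√(-61) = 4*(I*√61) = 4*I*√61 ≈ 31.241*I)
A(T) = T³
√(A(N) - 56617) = √((4*I*√61)³ - 56617) = √(-3904*I*√61 - 56617) = √(-56617 - 3904*I*√61)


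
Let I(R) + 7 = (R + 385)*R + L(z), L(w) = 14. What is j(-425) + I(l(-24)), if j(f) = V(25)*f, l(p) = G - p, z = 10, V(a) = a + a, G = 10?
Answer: -6997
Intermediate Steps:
V(a) = 2*a
l(p) = 10 - p
j(f) = 50*f (j(f) = (2*25)*f = 50*f)
I(R) = 7 + R*(385 + R) (I(R) = -7 + ((R + 385)*R + 14) = -7 + ((385 + R)*R + 14) = -7 + (R*(385 + R) + 14) = -7 + (14 + R*(385 + R)) = 7 + R*(385 + R))
j(-425) + I(l(-24)) = 50*(-425) + (7 + (10 - 1*(-24))² + 385*(10 - 1*(-24))) = -21250 + (7 + (10 + 24)² + 385*(10 + 24)) = -21250 + (7 + 34² + 385*34) = -21250 + (7 + 1156 + 13090) = -21250 + 14253 = -6997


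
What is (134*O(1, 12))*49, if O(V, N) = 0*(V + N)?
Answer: 0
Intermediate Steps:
O(V, N) = 0 (O(V, N) = 0*(N + V) = 0)
(134*O(1, 12))*49 = (134*0)*49 = 0*49 = 0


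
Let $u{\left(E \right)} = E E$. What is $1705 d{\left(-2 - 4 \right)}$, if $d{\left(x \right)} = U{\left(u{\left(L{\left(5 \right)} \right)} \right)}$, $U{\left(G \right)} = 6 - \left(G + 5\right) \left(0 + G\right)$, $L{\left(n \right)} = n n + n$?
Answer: $-1388712270$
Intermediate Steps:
$L{\left(n \right)} = n + n^{2}$ ($L{\left(n \right)} = n^{2} + n = n + n^{2}$)
$u{\left(E \right)} = E^{2}$
$U{\left(G \right)} = 6 - G \left(5 + G\right)$ ($U{\left(G \right)} = 6 - \left(5 + G\right) G = 6 - G \left(5 + G\right)$)
$d{\left(x \right)} = -814494$ ($d{\left(x \right)} = 6 - \left(\left(5 \left(1 + 5\right)\right)^{2}\right)^{2} - 5 \left(5 \left(1 + 5\right)\right)^{2} = 6 - \left(\left(5 \cdot 6\right)^{2}\right)^{2} - 5 \left(5 \cdot 6\right)^{2} = 6 - \left(30^{2}\right)^{2} - 5 \cdot 30^{2} = 6 - 900^{2} - 4500 = 6 - 810000 - 4500 = -814494$)
$1705 d{\left(-2 - 4 \right)} = 1705 \left(-814494\right) = -1388712270$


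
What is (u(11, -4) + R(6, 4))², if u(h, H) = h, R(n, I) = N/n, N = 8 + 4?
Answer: 169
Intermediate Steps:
N = 12
R(n, I) = 12/n
(u(11, -4) + R(6, 4))² = (11 + 12/6)² = (11 + 12*(⅙))² = (11 + 2)² = 13² = 169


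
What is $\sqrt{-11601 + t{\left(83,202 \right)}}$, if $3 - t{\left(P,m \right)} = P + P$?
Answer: $2 i \sqrt{2941} \approx 108.46 i$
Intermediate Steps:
$t{\left(P,m \right)} = 3 - 2 P$ ($t{\left(P,m \right)} = 3 - \left(P + P\right) = 3 - 2 P$)
$\sqrt{-11601 + t{\left(83,202 \right)}} = \sqrt{-11601 + \left(3 - 166\right)} = \sqrt{-11601 - 163} = \sqrt{-11764} = 2 i \sqrt{2941}$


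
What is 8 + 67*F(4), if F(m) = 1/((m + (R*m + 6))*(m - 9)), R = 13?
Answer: 2413/310 ≈ 7.7839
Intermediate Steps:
F(m) = 1/((-9 + m)*(6 + 14*m)) (F(m) = 1/((m + (13*m + 6))*(m - 9)) = 1/((m + (6 + 13*m))*(-9 + m)) = 1/((6 + 14*m)*(-9 + m)) = 1/((-9 + m)*(6 + 14*m)))
8 + 67*F(4) = 8 + 67*(1/(2*(-27 - 60*4 + 7*4²))) = 8 + 67*(1/(2*(-27 - 240 + 7*16))) = 8 + 67*(1/(2*(-27 - 240 + 112))) = 8 + 67*((½)/(-155)) = 8 + 67*((½)*(-1/155)) = 8 + 67*(-1/310) = 8 - 67/310 = 2413/310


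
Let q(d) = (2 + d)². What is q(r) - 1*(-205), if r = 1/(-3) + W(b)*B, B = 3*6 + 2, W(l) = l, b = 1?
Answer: 6070/9 ≈ 674.44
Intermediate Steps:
B = 20 (B = 18 + 2 = 20)
r = 59/3 (r = 1/(-3) + 1*20 = -⅓ + 20 = 59/3 ≈ 19.667)
q(r) - 1*(-205) = (2 + 59/3)² - 1*(-205) = (65/3)² + 205 = 4225/9 + 205 = 6070/9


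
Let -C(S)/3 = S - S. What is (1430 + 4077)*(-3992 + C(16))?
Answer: -21983944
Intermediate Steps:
C(S) = 0 (C(S) = -3*(S - S) = -3*0 = 0)
(1430 + 4077)*(-3992 + C(16)) = (1430 + 4077)*(-3992 + 0) = 5507*(-3992) = -21983944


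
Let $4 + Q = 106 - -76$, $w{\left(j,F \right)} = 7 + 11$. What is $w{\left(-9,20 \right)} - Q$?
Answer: $-160$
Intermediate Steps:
$w{\left(j,F \right)} = 18$
$Q = 178$ ($Q = -4 + \left(106 - -76\right) = -4 + \left(106 + 76\right) = -4 + 182 = 178$)
$w{\left(-9,20 \right)} - Q = 18 - 178 = -160$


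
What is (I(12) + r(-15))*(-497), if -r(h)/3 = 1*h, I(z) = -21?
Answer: -11928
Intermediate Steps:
r(h) = -3*h
(I(12) + r(-15))*(-497) = (-21 - 3*(-15))*(-497) = (-21 + 45)*(-497) = 24*(-497) = -11928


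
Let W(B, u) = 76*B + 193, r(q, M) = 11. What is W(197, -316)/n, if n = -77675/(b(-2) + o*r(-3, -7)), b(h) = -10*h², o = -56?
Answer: 1989648/15535 ≈ 128.08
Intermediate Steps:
W(B, u) = 193 + 76*B
n = 77675/656 (n = -77675/(-10*(-2)² - 56*11) = -77675/(-10*4 - 616) = -77675/(-40 - 616) = -77675/(-656) = -77675*(-1/656) = 77675/656 ≈ 118.41)
W(197, -316)/n = (193 + 76*197)/(77675/656) = (193 + 14972)*(656/77675) = 15165*(656/77675) = 1989648/15535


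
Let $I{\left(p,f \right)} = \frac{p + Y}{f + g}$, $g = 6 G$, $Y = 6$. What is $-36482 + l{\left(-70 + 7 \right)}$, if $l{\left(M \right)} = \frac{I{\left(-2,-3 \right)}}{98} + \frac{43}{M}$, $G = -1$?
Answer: $- \frac{5362955}{147} \approx -36483.0$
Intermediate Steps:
$g = -6$ ($g = 6 \left(-1\right) = -6$)
$I{\left(p,f \right)} = \frac{6 + p}{-6 + f}$ ($I{\left(p,f \right)} = \frac{p + 6}{f - 6} = \frac{6 + p}{-6 + f}$)
$l{\left(M \right)} = - \frac{2}{441} + \frac{43}{M}$ ($l{\left(M \right)} = \frac{\frac{1}{-6 - 3} \left(6 - 2\right)}{98} + \frac{43}{M} = \frac{1}{-9} \cdot 4 \cdot \frac{1}{98} + \frac{43}{M} = \left(- \frac{1}{9}\right) 4 \cdot \frac{1}{98} + \frac{43}{M} = \left(- \frac{4}{9}\right) \frac{1}{98} + \frac{43}{M} = - \frac{2}{441} + \frac{43}{M}$)
$-36482 + l{\left(-70 + 7 \right)} = -36482 + \left(- \frac{2}{441} + \frac{43}{-70 + 7}\right) = -36482 + \left(- \frac{2}{441} + \frac{43}{-63}\right) = -36482 + \left(- \frac{2}{441} + 43 \left(- \frac{1}{63}\right)\right) = -36482 - \frac{101}{147} = - \frac{5362955}{147}$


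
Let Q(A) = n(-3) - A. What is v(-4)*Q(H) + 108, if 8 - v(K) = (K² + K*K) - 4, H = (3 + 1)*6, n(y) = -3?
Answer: 648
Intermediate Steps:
H = 24 (H = 4*6 = 24)
v(K) = 12 - 2*K² (v(K) = 8 - ((K² + K*K) - 4) = 8 - ((K² + K²) - 4) = 8 - (2*K² - 4) = 8 - (-4 + 2*K²) = 8 + (4 - 2*K²) = 12 - 2*K²)
Q(A) = -3 - A
v(-4)*Q(H) + 108 = (12 - 2*(-4)²)*(-3 - 1*24) + 108 = (12 - 2*16)*(-3 - 24) + 108 = (12 - 32)*(-27) + 108 = -20*(-27) + 108 = 540 + 108 = 648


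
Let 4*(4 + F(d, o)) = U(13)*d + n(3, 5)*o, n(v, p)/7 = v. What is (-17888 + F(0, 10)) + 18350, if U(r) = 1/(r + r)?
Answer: 1021/2 ≈ 510.50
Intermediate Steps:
n(v, p) = 7*v
U(r) = 1/(2*r)
F(d, o) = -4 + d/104 + 21*o/4 (F(d, o) = -4 + (((½)/13)*d + (7*3)*o)/4 = -4 + (((½)*(1/13))*d + 21*o)/4 = -4 + (d/26 + 21*o)/4 = -4 + (21*o + d/26)/4 = -4 + (d/104 + 21*o/4) = -4 + d/104 + 21*o/4)
(-17888 + F(0, 10)) + 18350 = (-17888 + (-4 + (1/104)*0 + (21/4)*10)) + 18350 = (-17888 + (-4 + 0 + 105/2)) + 18350 = (-17888 + 97/2) + 18350 = -35679/2 + 18350 = 1021/2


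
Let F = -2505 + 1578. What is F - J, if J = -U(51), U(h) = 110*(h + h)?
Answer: 10293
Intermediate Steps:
U(h) = 220*h (U(h) = 110*(2*h) = 220*h)
F = -927
J = -11220 (J = -220*51 = -1*11220 = -11220)
F - J = -927 - 1*(-11220) = -927 + 11220 = 10293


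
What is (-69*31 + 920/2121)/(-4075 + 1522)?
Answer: 197213/235431 ≈ 0.83767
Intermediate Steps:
(-69*31 + 920/2121)/(-4075 + 1522) = (-2139 + 920*(1/2121))/(-2553) = (-2139 + 920/2121)*(-1/2553) = -4535899/2121*(-1/2553) = 197213/235431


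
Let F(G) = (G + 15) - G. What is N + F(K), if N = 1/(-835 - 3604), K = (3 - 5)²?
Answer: 66584/4439 ≈ 15.000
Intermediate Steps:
K = 4 (K = (-2)² = 4)
N = -1/4439 (N = 1/(-4439) = -1/4439 ≈ -0.00022528)
F(G) = 15 (F(G) = (15 + G) - G = 15)
N + F(K) = -1/4439 + 15 = 66584/4439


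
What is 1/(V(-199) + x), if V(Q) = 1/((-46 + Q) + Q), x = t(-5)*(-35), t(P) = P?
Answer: 444/77699 ≈ 0.0057144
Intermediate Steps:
x = 175 (x = -5*(-35) = 175)
V(Q) = 1/(-46 + 2*Q)
1/(V(-199) + x) = 1/(1/(2*(-23 - 199)) + 175) = 1/((½)/(-222) + 175) = 1/((½)*(-1/222) + 175) = 1/(-1/444 + 175) = 1/(77699/444) = 444/77699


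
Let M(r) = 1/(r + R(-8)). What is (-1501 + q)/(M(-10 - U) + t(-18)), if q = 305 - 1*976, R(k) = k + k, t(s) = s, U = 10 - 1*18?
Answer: 39096/325 ≈ 120.30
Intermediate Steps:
U = -8 (U = 10 - 18 = -8)
R(k) = 2*k
M(r) = 1/(-16 + r) (M(r) = 1/(r + 2*(-8)) = 1/(r - 16) = 1/(-16 + r))
q = -671 (q = 305 - 976 = -671)
(-1501 + q)/(M(-10 - U) + t(-18)) = (-1501 - 671)/(1/(-16 + (-10 - 1*(-8))) - 18) = -2172/(1/(-16 + (-10 + 8)) - 18) = -2172/(1/(-16 - 2) - 18) = -2172/(1/(-18) - 18) = -2172/(-1/18 - 18) = -2172/(-325/18) = -2172*(-18/325) = 39096/325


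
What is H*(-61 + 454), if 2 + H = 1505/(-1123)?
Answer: -1474143/1123 ≈ -1312.7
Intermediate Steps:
H = -3751/1123 (H = -2 + 1505/(-1123) = -2 + 1505*(-1/1123) = -2 - 1505/1123 = -3751/1123 ≈ -3.3402)
H*(-61 + 454) = -3751*(-61 + 454)/1123 = -3751/1123*393 = -1474143/1123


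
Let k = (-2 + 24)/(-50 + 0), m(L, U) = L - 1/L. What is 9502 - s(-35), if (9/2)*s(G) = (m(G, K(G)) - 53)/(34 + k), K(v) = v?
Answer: 502278004/52857 ≈ 9502.6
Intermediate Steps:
k = -11/25 (k = 22/(-50) = 22*(-1/50) = -11/25 ≈ -0.44000)
s(G) = -2650/7551 - 50/(7551*G) + 50*G/7551 (s(G) = 2*(((G - 1/G) - 53)/(34 - 11/25))/9 = 2*((-53 + G - 1/G)/(839/25))/9 = 2*((-53 + G - 1/G)*(25/839))/9 = 2*(-1325/839 - 25/(839*G) + 25*G/839)/9 = -2650/7551 - 50/(7551*G) + 50*G/7551)
9502 - s(-35) = 9502 - 50*(-1 - 1*(-35)*(53 - 1*(-35)))/(7551*(-35)) = 9502 - 50*(-1)*(-1 - 1*(-35)*(53 + 35))/(7551*35) = 9502 - 50*(-1)*(-1 - 1*(-35)*88)/(7551*35) = 9502 - 50*(-1)*(-1 + 3080)/(7551*35) = 9502 - 50*(-1)*3079/(7551*35) = 9502 - 1*(-30790/52857) = 9502 + 30790/52857 = 502278004/52857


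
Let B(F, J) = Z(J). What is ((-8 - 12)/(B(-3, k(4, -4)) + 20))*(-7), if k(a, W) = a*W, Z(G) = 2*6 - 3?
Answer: 140/29 ≈ 4.8276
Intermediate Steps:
Z(G) = 9 (Z(G) = 12 - 3 = 9)
k(a, W) = W*a
B(F, J) = 9
((-8 - 12)/(B(-3, k(4, -4)) + 20))*(-7) = ((-8 - 12)/(9 + 20))*(-7) = -20/29*(-7) = 140/29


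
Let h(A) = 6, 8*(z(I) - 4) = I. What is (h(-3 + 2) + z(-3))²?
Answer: 5929/64 ≈ 92.641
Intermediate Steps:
z(I) = 4 + I/8
(h(-3 + 2) + z(-3))² = (6 + (4 + (⅛)*(-3)))² = (6 + (4 - 3/8))² = (6 + 29/8)² = (77/8)² = 5929/64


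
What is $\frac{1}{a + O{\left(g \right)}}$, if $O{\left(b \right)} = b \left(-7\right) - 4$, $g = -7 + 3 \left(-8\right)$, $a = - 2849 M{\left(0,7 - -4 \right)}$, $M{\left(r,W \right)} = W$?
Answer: $- \frac{1}{31126} \approx -3.2127 \cdot 10^{-5}$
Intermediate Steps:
$a = -31339$ ($a = - 2849 \left(7 - -4\right) = - 2849 \left(7 + 4\right) = \left(-2849\right) 11 = -31339$)
$g = -31$ ($g = -7 - 24 = -31$)
$O{\left(b \right)} = -4 - 7 b$ ($O{\left(b \right)} = - 7 b - 4 = -4 - 7 b$)
$\frac{1}{a + O{\left(g \right)}} = \frac{1}{-31339 - -213} = \frac{1}{-31339 + \left(-4 + 217\right)} = \frac{1}{-31339 + 213} = \frac{1}{-31126} = - \frac{1}{31126}$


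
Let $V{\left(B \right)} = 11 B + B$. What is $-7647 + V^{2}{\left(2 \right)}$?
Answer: $-7071$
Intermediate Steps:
$V{\left(B \right)} = 12 B$
$-7647 + V^{2}{\left(2 \right)} = -7647 + \left(12 \cdot 2\right)^{2} = -7647 + 24^{2} = -7647 + 576 = -7071$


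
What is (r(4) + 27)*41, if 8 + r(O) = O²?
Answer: 1435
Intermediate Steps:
r(O) = -8 + O²
(r(4) + 27)*41 = ((-8 + 4²) + 27)*41 = ((-8 + 16) + 27)*41 = (8 + 27)*41 = 35*41 = 1435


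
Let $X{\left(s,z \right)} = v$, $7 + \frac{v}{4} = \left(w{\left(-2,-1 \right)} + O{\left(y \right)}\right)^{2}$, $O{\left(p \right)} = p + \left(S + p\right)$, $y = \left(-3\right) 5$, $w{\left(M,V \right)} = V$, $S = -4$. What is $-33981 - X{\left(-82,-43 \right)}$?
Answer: $-38853$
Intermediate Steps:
$y = -15$
$O{\left(p \right)} = -4 + 2 p$ ($O{\left(p \right)} = p + \left(-4 + p\right) = -4 + 2 p$)
$v = 4872$ ($v = -28 + 4 \left(-1 + \left(-4 + 2 \left(-15\right)\right)\right)^{2} = -28 + 4 \left(-1 - 34\right)^{2} = -28 + 4 \left(-35\right)^{2} = -28 + 4 \cdot 1225 = -28 + 4900 = 4872$)
$X{\left(s,z \right)} = 4872$
$-33981 - X{\left(-82,-43 \right)} = -33981 - 4872 = -38853$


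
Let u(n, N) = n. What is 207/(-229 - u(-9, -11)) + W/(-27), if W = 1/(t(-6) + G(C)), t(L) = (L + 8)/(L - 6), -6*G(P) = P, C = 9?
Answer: -1819/1980 ≈ -0.91869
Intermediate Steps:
G(P) = -P/6
t(L) = (8 + L)/(-6 + L)
W = -⅗ (W = 1/((8 - 6)/(-6 - 6) - ⅙*9) = 1/(2/(-12) - 3/2) = 1/(-1/12*2 - 3/2) = 1/(-⅙ - 3/2) = 1/(-5/3) = -⅗ ≈ -0.60000)
207/(-229 - u(-9, -11)) + W/(-27) = 207/(-229 - 1*(-9)) - ⅗/(-27) = 207/(-229 + 9) - ⅗*(-1/27) = 207/(-220) + 1/45 = 207*(-1/220) + 1/45 = -207/220 + 1/45 = -1819/1980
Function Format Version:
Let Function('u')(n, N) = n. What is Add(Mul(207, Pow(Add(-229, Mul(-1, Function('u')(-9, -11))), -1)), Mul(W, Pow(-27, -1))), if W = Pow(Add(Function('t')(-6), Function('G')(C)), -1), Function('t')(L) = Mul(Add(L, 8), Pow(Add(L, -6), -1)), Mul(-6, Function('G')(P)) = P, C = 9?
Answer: Rational(-1819, 1980) ≈ -0.91869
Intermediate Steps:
Function('G')(P) = Mul(Rational(-1, 6), P)
Function('t')(L) = Mul(Pow(Add(-6, L), -1), Add(8, L)) (Function('t')(L) = Mul(Add(8, L), Pow(Add(-6, L), -1)) = Mul(Pow(Add(-6, L), -1), Add(8, L)))
W = Rational(-3, 5) (W = Pow(Add(Mul(Pow(Add(-6, -6), -1), Add(8, -6)), Mul(Rational(-1, 6), 9)), -1) = Pow(Add(Mul(Pow(-12, -1), 2), Rational(-3, 2)), -1) = Pow(Add(Mul(Rational(-1, 12), 2), Rational(-3, 2)), -1) = Pow(Add(Rational(-1, 6), Rational(-3, 2)), -1) = Pow(Rational(-5, 3), -1) = Rational(-3, 5) ≈ -0.60000)
Add(Mul(207, Pow(Add(-229, Mul(-1, Function('u')(-9, -11))), -1)), Mul(W, Pow(-27, -1))) = Add(Mul(207, Pow(Add(-229, Mul(-1, -9)), -1)), Mul(Rational(-3, 5), Pow(-27, -1))) = Add(Mul(207, Pow(Add(-229, 9), -1)), Mul(Rational(-3, 5), Rational(-1, 27))) = Add(Mul(207, Pow(-220, -1)), Rational(1, 45)) = Add(Mul(207, Rational(-1, 220)), Rational(1, 45)) = Add(Rational(-207, 220), Rational(1, 45)) = Rational(-1819, 1980)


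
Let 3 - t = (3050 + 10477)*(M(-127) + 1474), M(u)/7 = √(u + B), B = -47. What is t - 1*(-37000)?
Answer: -19901795 - 94689*I*√174 ≈ -1.9902e+7 - 1.249e+6*I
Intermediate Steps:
M(u) = 7*√(-47 + u) (M(u) = 7*√(u - 47) = 7*√(-47 + u))
t = -19938795 - 94689*I*√174 (t = 3 - (3050 + 10477)*(7*√(-47 - 127) + 1474) = 3 - 13527*(7*√(-174) + 1474) = 3 - 13527*(7*(I*√174) + 1474) = 3 - 13527*(7*I*√174 + 1474) = 3 - 13527*(1474 + 7*I*√174) = 3 - (19938798 + 94689*I*√174) = 3 + (-19938798 - 94689*I*√174) = -19938795 - 94689*I*√174 ≈ -1.9939e+7 - 1.249e+6*I)
t - 1*(-37000) = (-19938795 - 94689*I*√174) - 1*(-37000) = (-19938795 - 94689*I*√174) + 37000 = -19901795 - 94689*I*√174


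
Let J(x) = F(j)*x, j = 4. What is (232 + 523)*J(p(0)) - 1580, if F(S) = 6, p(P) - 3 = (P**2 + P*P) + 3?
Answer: 25600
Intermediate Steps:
p(P) = 6 + 2*P**2 (p(P) = 3 + ((P**2 + P*P) + 3) = 3 + ((P**2 + P**2) + 3) = 3 + (2*P**2 + 3) = 3 + (3 + 2*P**2) = 6 + 2*P**2)
J(x) = 6*x
(232 + 523)*J(p(0)) - 1580 = (232 + 523)*(6*(6 + 2*0**2)) - 1580 = 755*(6*(6 + 2*0)) - 1580 = 755*(6*(6 + 0)) - 1580 = 755*(6*6) - 1580 = 755*36 - 1580 = 27180 - 1580 = 25600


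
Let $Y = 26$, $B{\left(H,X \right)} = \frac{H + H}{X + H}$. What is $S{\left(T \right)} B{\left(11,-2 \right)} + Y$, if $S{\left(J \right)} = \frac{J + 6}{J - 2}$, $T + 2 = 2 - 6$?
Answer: $26$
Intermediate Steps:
$B{\left(H,X \right)} = \frac{2 H}{H + X}$
$T = -6$ ($T = -2 + \left(2 - 6\right) = -2 - 4 = -6$)
$S{\left(J \right)} = \frac{6 + J}{-2 + J}$
$S{\left(T \right)} B{\left(11,-2 \right)} + Y = \frac{6 - 6}{-2 - 6} \cdot 2 \cdot 11 \frac{1}{11 - 2} + 26 = \frac{1}{-8} \cdot 0 \cdot 2 \cdot 11 \cdot \frac{1}{9} + 26 = \left(- \frac{1}{8}\right) 0 \cdot 2 \cdot 11 \cdot \frac{1}{9} + 26 = 0 \cdot \frac{22}{9} + 26 = 0 + 26 = 26$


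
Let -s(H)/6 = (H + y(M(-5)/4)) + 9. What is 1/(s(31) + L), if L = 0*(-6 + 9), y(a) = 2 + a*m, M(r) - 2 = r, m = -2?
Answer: -1/261 ≈ -0.0038314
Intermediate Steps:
M(r) = 2 + r
y(a) = 2 - 2*a (y(a) = 2 + a*(-2) = 2 - 2*a)
L = 0 (L = 0*3 = 0)
s(H) = -75 - 6*H (s(H) = -6*((H + (2 - 2*(2 - 5)/4)) + 9) = -6*((H + (2 - (-6)/4)) + 9) = -6*((H + (2 - 2*(-¾))) + 9) = -6*((H + (2 + 3/2)) + 9) = -6*((H + 7/2) + 9) = -6*((7/2 + H) + 9) = -6*(25/2 + H) = -75 - 6*H)
1/(s(31) + L) = 1/((-75 - 6*31) + 0) = 1/((-75 - 186) + 0) = 1/(-261 + 0) = 1/(-261) = -1/261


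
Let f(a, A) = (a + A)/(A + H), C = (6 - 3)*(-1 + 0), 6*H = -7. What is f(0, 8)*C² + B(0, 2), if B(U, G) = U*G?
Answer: 432/41 ≈ 10.537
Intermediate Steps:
H = -7/6 (H = (⅙)*(-7) = -7/6 ≈ -1.1667)
B(U, G) = G*U
C = -3 (C = 3*(-1) = -3)
f(a, A) = (A + a)/(-7/6 + A) (f(a, A) = (a + A)/(A - 7/6) = (A + a)/(-7/6 + A))
f(0, 8)*C² + B(0, 2) = (6*(8 + 0)/(-7 + 6*8))*(-3)² + 2*0 = (6*8/(-7 + 48))*9 + 0 = (6*8/41)*9 + 0 = (6*(1/41)*8)*9 + 0 = (48/41)*9 + 0 = 432/41 + 0 = 432/41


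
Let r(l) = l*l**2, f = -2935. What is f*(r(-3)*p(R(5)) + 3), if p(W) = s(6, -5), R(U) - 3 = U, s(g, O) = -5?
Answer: -405030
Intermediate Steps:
R(U) = 3 + U
p(W) = -5
r(l) = l**3
f*(r(-3)*p(R(5)) + 3) = -2935*((-3)**3*(-5) + 3) = -2935*(-27*(-5) + 3) = -2935*(135 + 3) = -2935*138 = -405030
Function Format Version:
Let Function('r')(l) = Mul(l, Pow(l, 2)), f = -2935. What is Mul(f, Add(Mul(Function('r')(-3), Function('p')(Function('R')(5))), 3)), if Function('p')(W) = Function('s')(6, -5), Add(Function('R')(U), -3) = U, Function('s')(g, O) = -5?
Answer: -405030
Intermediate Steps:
Function('R')(U) = Add(3, U)
Function('p')(W) = -5
Function('r')(l) = Pow(l, 3)
Mul(f, Add(Mul(Function('r')(-3), Function('p')(Function('R')(5))), 3)) = Mul(-2935, Add(Mul(Pow(-3, 3), -5), 3)) = Mul(-2935, Add(Mul(-27, -5), 3)) = Mul(-2935, Add(135, 3)) = Mul(-2935, 138) = -405030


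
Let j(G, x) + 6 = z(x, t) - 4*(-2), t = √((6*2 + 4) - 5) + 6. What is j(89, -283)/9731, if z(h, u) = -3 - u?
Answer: -7/9731 - √11/9731 ≈ -0.0010602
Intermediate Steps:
t = 6 + √11 (t = √((12 + 4) - 5) + 6 = √(16 - 5) + 6 = √11 + 6 = 6 + √11 ≈ 9.3166)
j(G, x) = -7 - √11 (j(G, x) = -6 + ((-3 - (6 + √11)) - 4*(-2)) = -6 + ((-3 + (-6 - √11)) + 8) = -6 + ((-9 - √11) + 8) = -6 + (-1 - √11) = -7 - √11)
j(89, -283)/9731 = (-7 - √11)/9731 = (-7 - √11)*(1/9731) = -7/9731 - √11/9731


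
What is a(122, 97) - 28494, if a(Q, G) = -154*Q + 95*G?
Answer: -38067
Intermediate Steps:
a(122, 97) - 28494 = (-154*122 + 95*97) - 28494 = (-18788 + 9215) - 28494 = -9573 - 28494 = -38067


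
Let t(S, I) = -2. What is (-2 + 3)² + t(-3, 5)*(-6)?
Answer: 13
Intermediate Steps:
(-2 + 3)² + t(-3, 5)*(-6) = (-2 + 3)² - 2*(-6) = 1² + 12 = 1 + 12 = 13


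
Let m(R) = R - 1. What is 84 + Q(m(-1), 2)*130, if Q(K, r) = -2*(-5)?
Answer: 1384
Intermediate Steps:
m(R) = -1 + R
Q(K, r) = 10
84 + Q(m(-1), 2)*130 = 84 + 10*130 = 84 + 1300 = 1384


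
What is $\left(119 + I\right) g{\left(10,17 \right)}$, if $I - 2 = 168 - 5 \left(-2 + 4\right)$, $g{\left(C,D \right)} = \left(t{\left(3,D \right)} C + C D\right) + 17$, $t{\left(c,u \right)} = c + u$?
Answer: $107973$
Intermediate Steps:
$g{\left(C,D \right)} = 17 + C D + C \left(3 + D\right)$ ($g{\left(C,D \right)} = \left(\left(3 + D\right) C + C D\right) + 17 = \left(C \left(3 + D\right) + C D\right) + 17 = \left(C D + C \left(3 + D\right)\right) + 17 = 17 + C D + C \left(3 + D\right)$)
$I = 160$ ($I = 2 + \left(168 - 5 \left(-2 + 4\right)\right) = 2 + \left(168 - 5 \cdot 2\right) = 2 + \left(168 - 10\right) = 2 + 158 = 160$)
$\left(119 + I\right) g{\left(10,17 \right)} = \left(119 + 160\right) \left(17 + 10 \cdot 17 + 10 \left(3 + 17\right)\right) = 279 \left(17 + 170 + 10 \cdot 20\right) = 279 \left(17 + 170 + 200\right) = 279 \cdot 387 = 107973$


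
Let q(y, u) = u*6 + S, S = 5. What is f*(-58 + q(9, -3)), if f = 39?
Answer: -2769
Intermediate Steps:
q(y, u) = 5 + 6*u (q(y, u) = u*6 + 5 = 6*u + 5 = 5 + 6*u)
f*(-58 + q(9, -3)) = 39*(-58 + (5 + 6*(-3))) = 39*(-58 + (5 - 18)) = 39*(-58 - 13) = 39*(-71) = -2769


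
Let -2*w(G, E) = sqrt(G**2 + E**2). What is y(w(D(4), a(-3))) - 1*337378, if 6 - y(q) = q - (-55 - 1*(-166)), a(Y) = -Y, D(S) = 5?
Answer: -337261 + sqrt(34)/2 ≈ -3.3726e+5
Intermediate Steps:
w(G, E) = -sqrt(E**2 + G**2)/2 (w(G, E) = -sqrt(G**2 + E**2)/2 = -sqrt(E**2 + G**2)/2)
y(q) = 117 - q (y(q) = 6 - (q - (-55 - 1*(-166))) = 6 - (q - (-55 + 166)) = 6 - (q - 1*111) = 6 - (q - 111) = 6 - (-111 + q) = 6 + (111 - q) = 117 - q)
y(w(D(4), a(-3))) - 1*337378 = (117 - (-1)*sqrt((-1*(-3))**2 + 5**2)/2) - 1*337378 = (117 - (-1)*sqrt(3**2 + 25)/2) - 337378 = (117 - (-1)*sqrt(9 + 25)/2) - 337378 = (117 - (-1)*sqrt(34)/2) - 337378 = (117 + sqrt(34)/2) - 337378 = -337261 + sqrt(34)/2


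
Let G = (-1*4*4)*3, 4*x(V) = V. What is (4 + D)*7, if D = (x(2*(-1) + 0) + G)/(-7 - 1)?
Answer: 1127/16 ≈ 70.438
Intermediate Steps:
x(V) = V/4
G = -48 (G = -4*4*3 = -16*3 = -48)
D = 97/16 (D = ((2*(-1) + 0)/4 - 48)/(-7 - 1) = ((-2 + 0)/4 - 48)/(-8) = ((¼)*(-2) - 48)*(-⅛) = (-½ - 48)*(-⅛) = -97/2*(-⅛) = 97/16 ≈ 6.0625)
(4 + D)*7 = (4 + 97/16)*7 = (161/16)*7 = 1127/16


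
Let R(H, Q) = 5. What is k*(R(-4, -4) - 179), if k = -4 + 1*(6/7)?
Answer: 3828/7 ≈ 546.86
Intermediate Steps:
k = -22/7 (k = -4 + 1*(6*(1/7)) = -4 + 1*(6/7) = -4 + 6/7 = -22/7 ≈ -3.1429)
k*(R(-4, -4) - 179) = -22*(5 - 179)/7 = -22/7*(-174) = 3828/7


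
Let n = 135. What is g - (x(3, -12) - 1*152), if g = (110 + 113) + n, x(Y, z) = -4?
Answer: 514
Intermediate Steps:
g = 358 (g = (110 + 113) + 135 = 223 + 135 = 358)
g - (x(3, -12) - 1*152) = 358 - (-4 - 1*152) = 358 - (-4 - 152) = 358 - 1*(-156) = 358 + 156 = 514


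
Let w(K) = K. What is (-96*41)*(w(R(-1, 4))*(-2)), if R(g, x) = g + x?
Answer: 23616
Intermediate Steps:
(-96*41)*(w(R(-1, 4))*(-2)) = (-96*41)*((-1 + 4)*(-2)) = -11808*(-2) = -3936*(-6) = 23616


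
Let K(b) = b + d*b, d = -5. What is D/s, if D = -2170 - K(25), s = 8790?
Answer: -69/293 ≈ -0.23549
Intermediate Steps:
K(b) = -4*b (K(b) = b - 5*b = -4*b)
D = -2070 (D = -2170 - (-4)*25 = -2170 - 1*(-100) = -2170 + 100 = -2070)
D/s = -2070/8790 = -2070*1/8790 = -69/293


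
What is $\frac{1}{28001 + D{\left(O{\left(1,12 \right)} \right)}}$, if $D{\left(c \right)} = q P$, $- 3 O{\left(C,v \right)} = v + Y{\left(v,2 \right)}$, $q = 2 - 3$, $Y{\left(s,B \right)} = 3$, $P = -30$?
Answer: $\frac{1}{28031} \approx 3.5675 \cdot 10^{-5}$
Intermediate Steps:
$q = -1$
$O{\left(C,v \right)} = -1 - \frac{v}{3}$ ($O{\left(C,v \right)} = - \frac{v + 3}{3} = - \frac{3 + v}{3} = -1 - \frac{v}{3}$)
$D{\left(c \right)} = 30$ ($D{\left(c \right)} = \left(-1\right) \left(-30\right) = 30$)
$\frac{1}{28001 + D{\left(O{\left(1,12 \right)} \right)}} = \frac{1}{28001 + 30} = \frac{1}{28031}$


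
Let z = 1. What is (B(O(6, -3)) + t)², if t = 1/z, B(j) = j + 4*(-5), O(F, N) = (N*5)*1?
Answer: 1156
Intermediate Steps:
O(F, N) = 5*N (O(F, N) = (5*N)*1 = 5*N)
B(j) = -20 + j (B(j) = j - 20 = -20 + j)
t = 1 (t = 1/1 = 1)
(B(O(6, -3)) + t)² = ((-20 + 5*(-3)) + 1)² = ((-20 - 15) + 1)² = (-35 + 1)² = (-34)² = 1156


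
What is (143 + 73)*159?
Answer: 34344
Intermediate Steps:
(143 + 73)*159 = 216*159 = 34344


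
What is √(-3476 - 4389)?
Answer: 11*I*√65 ≈ 88.685*I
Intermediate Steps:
√(-3476 - 4389) = √(-7865) = 11*I*√65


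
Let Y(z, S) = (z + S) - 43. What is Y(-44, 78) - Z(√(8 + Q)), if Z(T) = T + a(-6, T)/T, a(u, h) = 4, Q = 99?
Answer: -9 - 111*√107/107 ≈ -19.731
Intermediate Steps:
Y(z, S) = -43 + S + z (Y(z, S) = (S + z) - 43 = -43 + S + z)
Z(T) = T + 4/T
Y(-44, 78) - Z(√(8 + Q)) = (-43 + 78 - 44) - (√(8 + 99) + 4/(√(8 + 99))) = -9 - (√107 + 4/(√107)) = -9 - (√107 + 4*(√107/107)) = -9 - (√107 + 4*√107/107) = -9 - 111*√107/107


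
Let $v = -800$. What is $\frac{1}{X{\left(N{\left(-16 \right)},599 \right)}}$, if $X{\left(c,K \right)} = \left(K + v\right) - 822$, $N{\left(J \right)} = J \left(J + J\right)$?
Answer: $- \frac{1}{1023} \approx -0.00097752$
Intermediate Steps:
$N{\left(J \right)} = 2 J^{2}$ ($N{\left(J \right)} = J 2 J = 2 J^{2}$)
$X{\left(c,K \right)} = -1622 + K$ ($X{\left(c,K \right)} = \left(K - 800\right) - 822 = \left(-800 + K\right) - 822 = -1622 + K$)
$\frac{1}{X{\left(N{\left(-16 \right)},599 \right)}} = \frac{1}{-1622 + 599} = \frac{1}{-1023} = - \frac{1}{1023}$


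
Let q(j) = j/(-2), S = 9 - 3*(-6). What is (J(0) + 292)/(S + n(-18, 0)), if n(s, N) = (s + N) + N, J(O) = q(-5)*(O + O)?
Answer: 292/9 ≈ 32.444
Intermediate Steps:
S = 27 (S = 9 + 18 = 27)
q(j) = -j/2 (q(j) = j*(-½) = -j/2)
J(O) = 5*O (J(O) = (-½*(-5))*(O + O) = 5*(2*O)/2 = 5*O)
n(s, N) = s + 2*N (n(s, N) = (N + s) + N = s + 2*N)
(J(0) + 292)/(S + n(-18, 0)) = (5*0 + 292)/(27 + (-18 + 2*0)) = (0 + 292)/(27 + (-18 + 0)) = 292/(27 - 18) = 292/9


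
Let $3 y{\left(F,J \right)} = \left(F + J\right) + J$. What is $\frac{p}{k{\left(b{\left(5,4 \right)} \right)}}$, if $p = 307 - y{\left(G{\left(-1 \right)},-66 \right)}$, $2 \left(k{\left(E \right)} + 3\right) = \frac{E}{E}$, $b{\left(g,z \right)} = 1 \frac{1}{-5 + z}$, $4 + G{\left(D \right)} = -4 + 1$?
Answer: $- \frac{424}{3} \approx -141.33$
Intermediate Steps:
$G{\left(D \right)} = -7$ ($G{\left(D \right)} = -4 + \left(-4 + 1\right) = -4 - 3 = -7$)
$b{\left(g,z \right)} = \frac{1}{-5 + z}$
$y{\left(F,J \right)} = \frac{F}{3} + \frac{2 J}{3}$ ($y{\left(F,J \right)} = \frac{\left(F + J\right) + J}{3} = \frac{F + 2 J}{3} = \frac{F}{3} + \frac{2 J}{3}$)
$k{\left(E \right)} = - \frac{5}{2}$ ($k{\left(E \right)} = -3 + \frac{E \frac{1}{E}}{2} = -3 + \frac{1}{2} \cdot 1 = -3 + \frac{1}{2} = - \frac{5}{2}$)
$p = \frac{1060}{3}$ ($p = 307 - \left(\frac{1}{3} \left(-7\right) + \frac{2}{3} \left(-66\right)\right) = 307 - \left(- \frac{7}{3} - 44\right) = 307 - - \frac{139}{3} = 307 + \frac{139}{3} = \frac{1060}{3} \approx 353.33$)
$\frac{p}{k{\left(b{\left(5,4 \right)} \right)}} = \frac{1060}{3 \left(- \frac{5}{2}\right)} = \frac{1060}{3} \left(- \frac{2}{5}\right) = - \frac{424}{3}$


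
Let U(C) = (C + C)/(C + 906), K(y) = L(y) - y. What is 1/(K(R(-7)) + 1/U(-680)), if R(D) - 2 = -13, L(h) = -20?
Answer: -680/6233 ≈ -0.10910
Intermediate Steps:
R(D) = -11 (R(D) = 2 - 13 = -11)
K(y) = -20 - y
U(C) = 2*C/(906 + C) (U(C) = (2*C)/(906 + C) = 2*C/(906 + C))
1/(K(R(-7)) + 1/U(-680)) = 1/((-20 - 1*(-11)) + 1/(2*(-680)/(906 - 680))) = 1/((-20 + 11) + 1/(2*(-680)/226)) = 1/(-9 + 1/(2*(-680)*(1/226))) = 1/(-9 + 1/(-680/113)) = 1/(-9 - 113/680) = 1/(-6233/680) = -680/6233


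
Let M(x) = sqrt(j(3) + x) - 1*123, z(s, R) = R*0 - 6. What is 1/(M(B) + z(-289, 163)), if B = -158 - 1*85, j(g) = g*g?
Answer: -43/5625 - I*sqrt(26)/5625 ≈ -0.0076444 - 0.00090649*I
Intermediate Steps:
j(g) = g**2
z(s, R) = -6 (z(s, R) = 0 - 6 = -6)
B = -243 (B = -158 - 85 = -243)
M(x) = -123 + sqrt(9 + x) (M(x) = sqrt(3**2 + x) - 1*123 = sqrt(9 + x) - 123 = -123 + sqrt(9 + x))
1/(M(B) + z(-289, 163)) = 1/((-123 + sqrt(9 - 243)) - 6) = 1/((-123 + sqrt(-234)) - 6) = 1/((-123 + 3*I*sqrt(26)) - 6) = 1/(-129 + 3*I*sqrt(26))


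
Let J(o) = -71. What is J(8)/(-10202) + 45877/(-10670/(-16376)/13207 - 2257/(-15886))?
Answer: 8553602335751582739/26498532104626 ≈ 3.2280e+5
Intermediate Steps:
J(8)/(-10202) + 45877/(-10670/(-16376)/13207 - 2257/(-15886)) = -71/(-10202) + 45877/(-10670/(-16376)/13207 - 2257/(-15886)) = -71*(-1/10202) + 45877/(-10670*(-1/16376)*(1/13207) - 2257*(-1/15886)) = 71/10202 + 45877/((5335/8188)*(1/13207) + 2257/15886) = 71/10202 + 45877/(5335/108138916 + 2257/15886) = 71/10202 + 45877/(2597386013/18275476804) = 71/10202 + 45877*(18275476804/2597386013) = 71/10202 + 838424049337108/2597386013 = 8553602335751582739/26498532104626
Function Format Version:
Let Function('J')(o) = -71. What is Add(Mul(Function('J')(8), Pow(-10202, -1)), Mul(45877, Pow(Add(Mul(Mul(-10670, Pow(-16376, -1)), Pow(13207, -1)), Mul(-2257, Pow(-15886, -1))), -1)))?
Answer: Rational(8553602335751582739, 26498532104626) ≈ 3.2280e+5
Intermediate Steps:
Add(Mul(Function('J')(8), Pow(-10202, -1)), Mul(45877, Pow(Add(Mul(Mul(-10670, Pow(-16376, -1)), Pow(13207, -1)), Mul(-2257, Pow(-15886, -1))), -1))) = Add(Mul(-71, Pow(-10202, -1)), Mul(45877, Pow(Add(Mul(Mul(-10670, Pow(-16376, -1)), Pow(13207, -1)), Mul(-2257, Pow(-15886, -1))), -1))) = Add(Mul(-71, Rational(-1, 10202)), Mul(45877, Pow(Add(Mul(Mul(-10670, Rational(-1, 16376)), Rational(1, 13207)), Mul(-2257, Rational(-1, 15886))), -1))) = Add(Rational(71, 10202), Mul(45877, Pow(Add(Mul(Rational(5335, 8188), Rational(1, 13207)), Rational(2257, 15886)), -1))) = Add(Rational(71, 10202), Mul(45877, Pow(Add(Rational(5335, 108138916), Rational(2257, 15886)), -1))) = Add(Rational(71, 10202), Mul(45877, Pow(Rational(2597386013, 18275476804), -1))) = Add(Rational(71, 10202), Mul(45877, Rational(18275476804, 2597386013))) = Add(Rational(71, 10202), Rational(838424049337108, 2597386013)) = Rational(8553602335751582739, 26498532104626)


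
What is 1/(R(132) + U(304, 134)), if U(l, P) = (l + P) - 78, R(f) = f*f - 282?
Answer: 1/17502 ≈ 5.7136e-5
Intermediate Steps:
R(f) = -282 + f² (R(f) = f² - 282 = -282 + f²)
U(l, P) = -78 + P + l (U(l, P) = (P + l) - 78 = -78 + P + l)
1/(R(132) + U(304, 134)) = 1/((-282 + 132²) + (-78 + 134 + 304)) = 1/((-282 + 17424) + 360) = 1/(17142 + 360) = 1/17502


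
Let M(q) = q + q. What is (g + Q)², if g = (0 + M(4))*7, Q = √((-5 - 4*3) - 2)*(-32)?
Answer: -16320 - 3584*I*√19 ≈ -16320.0 - 15622.0*I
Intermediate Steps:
M(q) = 2*q
Q = -32*I*√19 (Q = √((-5 - 12) - 2)*(-32) = √(-17 - 2)*(-32) = √(-19)*(-32) = (I*√19)*(-32) = -32*I*√19 ≈ -139.48*I)
g = 56 (g = (0 + 2*4)*7 = (0 + 8)*7 = 8*7 = 56)
(g + Q)² = (56 - 32*I*√19)²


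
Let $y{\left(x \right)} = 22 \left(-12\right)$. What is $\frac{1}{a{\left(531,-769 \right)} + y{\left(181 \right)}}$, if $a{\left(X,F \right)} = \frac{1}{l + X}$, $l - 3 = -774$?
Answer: $- \frac{240}{63361} \approx -0.0037878$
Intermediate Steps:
$l = -771$ ($l = 3 - 774 = -771$)
$a{\left(X,F \right)} = \frac{1}{-771 + X}$
$y{\left(x \right)} = -264$
$\frac{1}{a{\left(531,-769 \right)} + y{\left(181 \right)}} = \frac{1}{\frac{1}{-771 + 531} - 264} = \frac{1}{\frac{1}{-240} - 264} = \frac{1}{- \frac{1}{240} - 264} = \frac{1}{- \frac{63361}{240}} = - \frac{240}{63361}$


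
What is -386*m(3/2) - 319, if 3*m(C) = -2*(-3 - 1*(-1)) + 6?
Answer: -4817/3 ≈ -1605.7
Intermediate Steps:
m(C) = 10/3 (m(C) = (-2*(-3 - 1*(-1)) + 6)/3 = (-2*(-3 + 1) + 6)/3 = (-2*(-2) + 6)/3 = (4 + 6)/3 = (1/3)*10 = 10/3)
-386*m(3/2) - 319 = -386*10/3 - 319 = -3860/3 - 319 = -4817/3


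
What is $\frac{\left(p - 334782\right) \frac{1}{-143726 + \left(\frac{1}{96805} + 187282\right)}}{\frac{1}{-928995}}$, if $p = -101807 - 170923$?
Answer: $\frac{18211460322881400}{1405479527} \approx 1.2957 \cdot 10^{7}$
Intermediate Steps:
$p = -272730$ ($p = -101807 - 170923 = -272730$)
$\frac{\left(p - 334782\right) \frac{1}{-143726 + \left(\frac{1}{96805} + 187282\right)}}{\frac{1}{-928995}} = \frac{\left(-272730 - 334782\right) \frac{1}{-143726 + \left(\frac{1}{96805} + 187282\right)}}{\frac{1}{-928995}} = \frac{\left(-607512\right) \frac{1}{-143726 + \left(\frac{1}{96805} + 187282\right)}}{- \frac{1}{928995}} = - \frac{607512}{-143726 + \frac{18129834011}{96805}} \left(-928995\right) = - \frac{607512}{\frac{4216438581}{96805}} \left(-928995\right) = \left(-607512\right) \frac{96805}{4216438581} \left(-928995\right) = \left(- \frac{19603399720}{1405479527}\right) \left(-928995\right) = \frac{18211460322881400}{1405479527}$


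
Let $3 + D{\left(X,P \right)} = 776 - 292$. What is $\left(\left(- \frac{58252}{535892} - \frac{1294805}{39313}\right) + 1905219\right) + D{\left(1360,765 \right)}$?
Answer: $\frac{10036920220803816}{5266880549} \approx 1.9057 \cdot 10^{6}$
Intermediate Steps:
$D{\left(X,P \right)} = 481$ ($D{\left(X,P \right)} = -3 + \left(776 - 292\right) = -3 + 484 = 481$)
$\left(\left(- \frac{58252}{535892} - \frac{1294805}{39313}\right) + 1905219\right) + D{\left(1360,765 \right)} = \left(\left(- \frac{58252}{535892} - \frac{1294805}{39313}\right) + 1905219\right) + 481 = \left(\left(\left(-58252\right) \frac{1}{535892} - \frac{1294805}{39313}\right) + 1905219\right) + 481 = \left(\left(- \frac{14563}{133973} - \frac{1294805}{39313}\right) + 1905219\right) + 481 = \left(- \frac{174041425484}{5266880549} + 1905219\right) + 481 = \frac{10034386851259747}{5266880549} + 481 = \frac{10036920220803816}{5266880549}$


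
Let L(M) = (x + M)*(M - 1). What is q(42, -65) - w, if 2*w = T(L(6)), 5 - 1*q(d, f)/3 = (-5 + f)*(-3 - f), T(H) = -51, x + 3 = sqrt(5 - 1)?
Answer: 26121/2 ≈ 13061.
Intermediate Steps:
x = -1 (x = -3 + sqrt(5 - 1) = -3 + sqrt(4) = -3 + 2 = -1)
L(M) = (-1 + M)**2 (L(M) = (-1 + M)*(M - 1) = (-1 + M)*(-1 + M) = (-1 + M)**2)
q(d, f) = 15 - 3*(-5 + f)*(-3 - f)
w = -51/2 (w = (1/2)*(-51) = -51/2 ≈ -25.500)
q(42, -65) - w = (-30 - 6*(-65) + 3*(-65)**2) - 1*(-51/2) = (-30 + 390 + 3*4225) + 51/2 = (-30 + 390 + 12675) + 51/2 = 13035 + 51/2 = 26121/2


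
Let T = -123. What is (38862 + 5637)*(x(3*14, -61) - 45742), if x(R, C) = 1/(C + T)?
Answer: -374527123971/184 ≈ -2.0355e+9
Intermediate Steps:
x(R, C) = 1/(-123 + C) (x(R, C) = 1/(C - 123) = 1/(-123 + C))
(38862 + 5637)*(x(3*14, -61) - 45742) = (38862 + 5637)*(1/(-123 - 61) - 45742) = 44499*(1/(-184) - 45742) = 44499*(-1/184 - 45742) = 44499*(-8416529/184) = -374527123971/184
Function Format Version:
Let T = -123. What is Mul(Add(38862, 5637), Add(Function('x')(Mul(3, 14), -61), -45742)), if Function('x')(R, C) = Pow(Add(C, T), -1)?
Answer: Rational(-374527123971, 184) ≈ -2.0355e+9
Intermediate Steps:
Function('x')(R, C) = Pow(Add(-123, C), -1) (Function('x')(R, C) = Pow(Add(C, -123), -1) = Pow(Add(-123, C), -1))
Mul(Add(38862, 5637), Add(Function('x')(Mul(3, 14), -61), -45742)) = Mul(Add(38862, 5637), Add(Pow(Add(-123, -61), -1), -45742)) = Mul(44499, Add(Pow(-184, -1), -45742)) = Mul(44499, Add(Rational(-1, 184), -45742)) = Mul(44499, Rational(-8416529, 184)) = Rational(-374527123971, 184)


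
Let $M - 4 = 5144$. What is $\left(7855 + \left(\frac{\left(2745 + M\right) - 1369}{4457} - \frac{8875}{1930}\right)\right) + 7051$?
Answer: $\frac{25638919301}{1720402} \approx 14903.0$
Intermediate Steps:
$M = 5148$ ($M = 4 + 5144 = 5148$)
$\left(7855 + \left(\frac{\left(2745 + M\right) - 1369}{4457} - \frac{8875}{1930}\right)\right) + 7051 = \left(7855 - \left(\frac{1775}{386} - \frac{\left(2745 + 5148\right) - 1369}{4457}\right)\right) + 7051 = \left(7855 - \left(\frac{1775}{386} - \left(7893 - 1369\right) \frac{1}{4457}\right)\right) + 7051 = \left(7855 + \left(6524 \cdot \frac{1}{4457} - \frac{1775}{386}\right)\right) + 7051 = \left(7855 + \left(\frac{6524}{4457} - \frac{1775}{386}\right)\right) + 7051 = \left(7855 - \frac{5392911}{1720402}\right) + 7051 = \frac{13508364799}{1720402} + 7051 = \frac{25638919301}{1720402}$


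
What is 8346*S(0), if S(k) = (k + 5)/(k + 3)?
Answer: 13910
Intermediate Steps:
S(k) = (5 + k)/(3 + k)
8346*S(0) = 8346*((5 + 0)/(3 + 0)) = 8346*(5/3) = 13910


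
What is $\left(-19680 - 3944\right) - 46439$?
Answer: $-70063$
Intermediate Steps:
$\left(-19680 - 3944\right) - 46439 = -23624 - 46439 = -70063$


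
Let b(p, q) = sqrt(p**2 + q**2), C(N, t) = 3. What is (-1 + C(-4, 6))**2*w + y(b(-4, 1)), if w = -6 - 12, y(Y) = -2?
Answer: -74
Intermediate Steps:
w = -18
(-1 + C(-4, 6))**2*w + y(b(-4, 1)) = (-1 + 3)**2*(-18) - 2 = 2**2*(-18) - 2 = 4*(-18) - 2 = -72 - 2 = -74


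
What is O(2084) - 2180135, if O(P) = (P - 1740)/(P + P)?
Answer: -1135850292/521 ≈ -2.1801e+6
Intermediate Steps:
O(P) = (-1740 + P)/(2*P) (O(P) = (-1740 + P)/((2*P)) = (-1740 + P)*(1/(2*P)) = (-1740 + P)/(2*P))
O(2084) - 2180135 = (½)*(-1740 + 2084)/2084 - 2180135 = (½)*(1/2084)*344 - 2180135 = 43/521 - 2180135 = -1135850292/521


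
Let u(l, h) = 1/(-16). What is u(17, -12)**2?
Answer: 1/256 ≈ 0.0039063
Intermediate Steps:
u(l, h) = -1/16
u(17, -12)**2 = (-1/16)**2 = 1/256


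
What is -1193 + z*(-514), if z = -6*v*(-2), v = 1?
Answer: -7361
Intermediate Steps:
z = 12 (z = -6*1*(-2) = -6*(-2) = 12)
-1193 + z*(-514) = -1193 + 12*(-514) = -1193 - 6168 = -7361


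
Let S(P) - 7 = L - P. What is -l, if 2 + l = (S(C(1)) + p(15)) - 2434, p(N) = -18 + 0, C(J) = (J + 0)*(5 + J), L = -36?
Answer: 2489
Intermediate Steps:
C(J) = J*(5 + J)
p(N) = -18
S(P) = -29 - P (S(P) = 7 + (-36 - P) = -29 - P)
l = -2489 (l = -2 + (((-29 - (5 + 1)) - 18) - 2434) = -2 + (((-29 - 6) - 18) - 2434) = -2 + ((-35 - 18) - 2434) = -2 + (-53 - 2434) = -2 - 2487 = -2489)
-l = -1*(-2489) = 2489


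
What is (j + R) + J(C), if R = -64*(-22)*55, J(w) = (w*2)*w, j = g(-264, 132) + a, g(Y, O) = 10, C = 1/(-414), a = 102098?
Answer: 15386904505/85698 ≈ 1.7955e+5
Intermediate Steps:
C = -1/414 ≈ -0.0024155
j = 102108 (j = 10 + 102098 = 102108)
J(w) = 2*w² (J(w) = (2*w)*w = 2*w²)
R = 77440 (R = 1408*55 = 77440)
(j + R) + J(C) = (102108 + 77440) + 2*(-1/414)² = 179548 + 2*(1/171396) = 179548 + 1/85698 = 15386904505/85698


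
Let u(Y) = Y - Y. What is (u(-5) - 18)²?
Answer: 324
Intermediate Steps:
u(Y) = 0
(u(-5) - 18)² = (0 - 18)² = (-18)² = 324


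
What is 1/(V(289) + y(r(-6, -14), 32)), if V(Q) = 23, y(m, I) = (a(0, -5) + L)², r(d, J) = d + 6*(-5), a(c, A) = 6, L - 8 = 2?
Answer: 1/279 ≈ 0.0035842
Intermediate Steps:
L = 10 (L = 8 + 2 = 10)
r(d, J) = -30 + d (r(d, J) = d - 30 = -30 + d)
y(m, I) = 256 (y(m, I) = (6 + 10)² = 16² = 256)
1/(V(289) + y(r(-6, -14), 32)) = 1/(23 + 256) = 1/279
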